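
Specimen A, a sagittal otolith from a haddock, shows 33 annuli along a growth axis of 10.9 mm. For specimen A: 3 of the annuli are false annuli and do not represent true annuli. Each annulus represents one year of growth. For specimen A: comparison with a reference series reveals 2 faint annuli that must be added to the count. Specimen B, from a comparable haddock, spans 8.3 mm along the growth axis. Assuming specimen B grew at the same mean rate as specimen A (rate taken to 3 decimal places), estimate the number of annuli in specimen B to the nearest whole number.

24 annuli

Specimen A: adjusted count: 33 − 3 + 2 = 32 annuli.
A: Mean rate = 10.9 mm / 32 years ≈ 0.341 mm/year.
Specimen B: 8.3 mm / 0.341 mm per year = 24.34 years ≈ 24 annuli.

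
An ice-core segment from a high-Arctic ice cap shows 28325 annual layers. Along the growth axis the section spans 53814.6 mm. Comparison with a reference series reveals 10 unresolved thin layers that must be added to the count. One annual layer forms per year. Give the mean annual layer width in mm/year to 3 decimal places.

Adjusted count: 28325 + 10 = 28335 annual layers.
53814.6 mm over 28335 years gives 53814.6 / 28335 ≈ 1.899 mm/year.

1.899 mm/year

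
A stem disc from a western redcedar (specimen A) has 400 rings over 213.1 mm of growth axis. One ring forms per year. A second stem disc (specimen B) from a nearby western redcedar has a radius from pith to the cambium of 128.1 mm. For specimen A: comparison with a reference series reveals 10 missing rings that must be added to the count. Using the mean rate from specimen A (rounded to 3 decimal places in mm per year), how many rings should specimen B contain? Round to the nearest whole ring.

246 rings

Specimen A: adjusted count: 400 + 10 = 410 rings.
A: Extension rate ≈ 213.1 / 410 = 0.520 mm/year.
Specimen B: 128.1 mm / 0.520 mm per year = 246.35 years ≈ 246 rings.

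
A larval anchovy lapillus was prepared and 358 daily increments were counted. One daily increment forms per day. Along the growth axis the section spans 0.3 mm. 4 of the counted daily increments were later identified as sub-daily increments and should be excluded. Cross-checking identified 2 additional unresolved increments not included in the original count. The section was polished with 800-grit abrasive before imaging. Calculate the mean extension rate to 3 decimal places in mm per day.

0.001 mm per day

True daily increment count = 358 − 4 + 2 = 356.
Extension rate ≈ 0.3 / 356 = 0.001 mm per day.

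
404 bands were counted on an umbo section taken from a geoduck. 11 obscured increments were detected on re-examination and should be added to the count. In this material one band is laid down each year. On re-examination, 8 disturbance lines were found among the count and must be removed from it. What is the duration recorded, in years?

407 years

True band count = 404 − 8 + 11 = 407.
With a one-to-one band periodicity this is 407 years.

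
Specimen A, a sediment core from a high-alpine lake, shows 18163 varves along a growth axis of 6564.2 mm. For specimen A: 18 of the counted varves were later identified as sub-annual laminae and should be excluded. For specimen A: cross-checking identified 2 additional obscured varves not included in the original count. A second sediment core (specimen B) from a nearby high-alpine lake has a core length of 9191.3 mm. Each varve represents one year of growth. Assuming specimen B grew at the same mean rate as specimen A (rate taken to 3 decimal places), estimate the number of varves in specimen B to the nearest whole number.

25390 varves

Specimen A: after corrections the count is 18163 − 18 + 2 = 18147 varves.
A: Extension rate ≈ 6564.2 / 18147 = 0.362 mm per year.
Specimen B: 9191.3 mm / 0.362 mm per year = 25390.33 years ≈ 25390 varves.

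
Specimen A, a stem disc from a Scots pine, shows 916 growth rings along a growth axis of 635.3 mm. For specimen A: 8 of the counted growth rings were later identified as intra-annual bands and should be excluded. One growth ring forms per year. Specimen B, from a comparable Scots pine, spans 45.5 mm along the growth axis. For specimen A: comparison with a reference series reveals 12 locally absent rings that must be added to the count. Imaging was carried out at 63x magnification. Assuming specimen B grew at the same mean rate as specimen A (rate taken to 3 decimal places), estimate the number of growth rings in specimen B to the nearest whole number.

Specimen A: true growth ring count = 916 − 8 + 12 = 920.
A: Extension rate ≈ 635.3 / 920 = 0.691 mm per year.
For B, 45.5 / 0.691 = 65.85 years ≈ 66 growth rings.

66 growth rings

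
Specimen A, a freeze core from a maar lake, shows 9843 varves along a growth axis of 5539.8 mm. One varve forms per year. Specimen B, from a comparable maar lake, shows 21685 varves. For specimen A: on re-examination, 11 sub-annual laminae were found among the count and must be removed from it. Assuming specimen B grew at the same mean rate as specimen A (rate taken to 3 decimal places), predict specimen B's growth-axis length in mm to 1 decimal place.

12208.7 mm

Specimen A: adjusted count: 9843 − 11 = 9832 varves.
A: Extension rate ≈ 5539.8 / 9832 = 0.563 mm/year.
For B, 0.563 mm/year × 21685 years = 12208.7 mm.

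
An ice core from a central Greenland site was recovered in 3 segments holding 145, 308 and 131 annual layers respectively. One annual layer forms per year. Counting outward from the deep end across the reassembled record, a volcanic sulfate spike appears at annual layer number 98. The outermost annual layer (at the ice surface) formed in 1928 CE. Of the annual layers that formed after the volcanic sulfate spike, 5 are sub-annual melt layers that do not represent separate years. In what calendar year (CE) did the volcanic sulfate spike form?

Total annual layers = 145 + 308 + 131 = 584.
The volcanic sulfate spike sits at annual layer 98 from the deep end, so 584 − 98 = 486 annual layers formed after it.
486 − 5 false = 481 true annual layers after the volcanic sulfate spike.
Counting back 481 years from 1928 CE places the volcanic sulfate spike in 1928 − 481 = 1447 CE.

1447 CE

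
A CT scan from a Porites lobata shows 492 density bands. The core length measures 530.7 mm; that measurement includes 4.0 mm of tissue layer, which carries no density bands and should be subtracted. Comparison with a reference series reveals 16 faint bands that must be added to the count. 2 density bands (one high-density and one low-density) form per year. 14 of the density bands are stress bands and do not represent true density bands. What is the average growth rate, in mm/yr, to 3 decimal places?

2.132 mm/yr

Correcting the raw count gives 492 − 14 + 16 = 494 true density bands.
With 2 density bands per year, 494 / 2 = 247 years.
Net length = 530.7 − 4.0 = 526.7 mm.
Mean rate = 526.7 mm / 247 years ≈ 2.132 mm/yr.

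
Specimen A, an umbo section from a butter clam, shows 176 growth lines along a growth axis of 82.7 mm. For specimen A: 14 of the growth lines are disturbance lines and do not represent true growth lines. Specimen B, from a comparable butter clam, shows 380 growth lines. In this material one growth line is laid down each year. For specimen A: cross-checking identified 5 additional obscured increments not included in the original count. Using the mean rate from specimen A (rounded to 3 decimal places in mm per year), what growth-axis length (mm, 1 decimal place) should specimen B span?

188.1 mm

Specimen A: after corrections the count is 176 − 14 + 5 = 167 growth lines.
A: Extension rate ≈ 82.7 / 167 = 0.495 mm per year.
B's length ≈ 0.495 × 380 = 188.1 mm.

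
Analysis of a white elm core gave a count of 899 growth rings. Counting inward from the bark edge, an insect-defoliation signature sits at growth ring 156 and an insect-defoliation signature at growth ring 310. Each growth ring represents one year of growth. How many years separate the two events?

154 yr

Separation: 310 − 156 = 154 growth rings.
At one growth ring per year, 154 years elapsed between them.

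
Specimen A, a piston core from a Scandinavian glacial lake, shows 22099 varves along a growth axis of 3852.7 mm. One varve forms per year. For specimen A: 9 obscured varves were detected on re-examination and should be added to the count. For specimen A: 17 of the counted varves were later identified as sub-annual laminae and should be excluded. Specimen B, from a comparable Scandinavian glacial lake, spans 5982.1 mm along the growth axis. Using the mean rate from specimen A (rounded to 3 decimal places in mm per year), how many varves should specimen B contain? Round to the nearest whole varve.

Specimen A: adjusted count: 22099 − 17 + 9 = 22091 varves.
A: Extension rate ≈ 3852.7 / 22091 = 0.174 mm/yr.
Specimen B: 5982.1 mm / 0.174 mm per year = 34379.89 years ≈ 34380 varves.

34380 varves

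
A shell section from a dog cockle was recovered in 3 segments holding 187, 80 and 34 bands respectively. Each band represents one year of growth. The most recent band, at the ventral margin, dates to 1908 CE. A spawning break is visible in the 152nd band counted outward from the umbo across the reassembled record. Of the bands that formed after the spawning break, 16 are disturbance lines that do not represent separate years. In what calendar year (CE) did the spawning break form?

Total bands = 187 + 80 + 34 = 301.
Between band 152 and the ventral margin there are 301 − 152 = 149 bands.
Removing the 16 false bands leaves 149 − 16 = 133 true bands beyond the spawning break.
Counting back 133 years from 1908 CE places the spawning break in 1908 − 133 = 1775 CE.

1775 CE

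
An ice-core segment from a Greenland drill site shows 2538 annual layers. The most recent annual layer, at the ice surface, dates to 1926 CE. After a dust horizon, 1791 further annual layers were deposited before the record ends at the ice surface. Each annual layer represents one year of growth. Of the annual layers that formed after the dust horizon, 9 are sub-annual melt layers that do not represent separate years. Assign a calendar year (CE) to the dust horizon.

There are 1791 annual layers younger than the dust horizon.
Excluding 9 false annual layers: 1791 − 9 = 1782.
The annual layer at the ice surface is 1926 CE, so the dust horizon dates to 1926 − 1782 = 144 CE.

144 CE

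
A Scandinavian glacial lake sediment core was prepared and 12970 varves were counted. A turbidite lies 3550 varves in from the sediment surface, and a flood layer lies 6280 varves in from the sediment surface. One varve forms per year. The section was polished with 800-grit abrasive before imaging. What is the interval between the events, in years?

2730 years

Separation: 6280 − 3550 = 2730 varves.
One varve per year makes the interval 2730 years.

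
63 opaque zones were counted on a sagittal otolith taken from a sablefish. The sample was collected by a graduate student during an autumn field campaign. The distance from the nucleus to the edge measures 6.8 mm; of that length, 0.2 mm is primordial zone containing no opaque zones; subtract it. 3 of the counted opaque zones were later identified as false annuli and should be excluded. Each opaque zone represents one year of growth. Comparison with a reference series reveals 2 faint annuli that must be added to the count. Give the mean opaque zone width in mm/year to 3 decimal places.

0.106 mm/year

True opaque zone count = 63 − 3 + 2 = 62.
Removing the 0.2 mm offcut leaves 6.8 − 0.2 = 6.6 mm.
6.6 mm over 62 years gives 6.6 / 62 ≈ 0.106 mm/year.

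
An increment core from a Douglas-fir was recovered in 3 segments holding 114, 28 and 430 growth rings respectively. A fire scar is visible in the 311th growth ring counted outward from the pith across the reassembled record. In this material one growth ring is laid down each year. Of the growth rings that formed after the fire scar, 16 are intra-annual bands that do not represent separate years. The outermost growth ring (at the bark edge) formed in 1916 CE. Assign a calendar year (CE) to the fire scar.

Total growth rings = 114 + 28 + 430 = 572.
The fire scar sits at growth ring 311 from the pith, so 572 − 311 = 261 growth rings formed after it.
Excluding 16 false growth rings: 261 − 16 = 245.
The growth ring at the bark edge is 1916 CE, so the fire scar dates to 1916 − 245 = 1671 CE.

1671 CE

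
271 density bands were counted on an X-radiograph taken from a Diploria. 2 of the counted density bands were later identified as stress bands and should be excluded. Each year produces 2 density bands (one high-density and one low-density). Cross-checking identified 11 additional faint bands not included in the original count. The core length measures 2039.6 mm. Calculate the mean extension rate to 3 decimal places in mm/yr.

After corrections the count is 271 − 2 + 11 = 280 density bands.
280 density bands at 2 per year is 280 / 2 = 140 years.
Extension rate ≈ 2039.6 / 140 = 14.569 mm/yr.

14.569 mm/yr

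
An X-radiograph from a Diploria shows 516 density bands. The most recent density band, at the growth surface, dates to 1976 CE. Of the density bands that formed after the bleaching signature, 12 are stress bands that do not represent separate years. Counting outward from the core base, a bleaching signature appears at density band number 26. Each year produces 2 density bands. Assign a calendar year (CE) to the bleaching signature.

The bleaching signature sits at density band 26 from the core base, so 516 − 26 = 490 density bands formed after it.
Removing the 12 false density bands leaves 490 − 12 = 478 true density bands beyond the bleaching signature.
With 2 density bands per year, 478 / 2 = 239 years.
Counting back 239 years from 1976 CE places the bleaching signature in 1976 − 239 = 1737 CE.

1737 CE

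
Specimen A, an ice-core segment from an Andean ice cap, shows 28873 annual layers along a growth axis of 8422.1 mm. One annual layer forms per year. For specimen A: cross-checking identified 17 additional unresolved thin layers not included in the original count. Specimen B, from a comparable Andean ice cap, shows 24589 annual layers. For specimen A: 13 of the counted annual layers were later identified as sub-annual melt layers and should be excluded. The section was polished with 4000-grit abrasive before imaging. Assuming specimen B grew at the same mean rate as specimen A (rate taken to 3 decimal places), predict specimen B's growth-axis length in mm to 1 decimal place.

Specimen A: adjusted count: 28873 − 13 + 17 = 28877 annual layers.
A: Extension rate ≈ 8422.1 / 28877 = 0.292 mm per year.
B's length ≈ 0.292 × 24589 = 7180.0 mm.

7180.0 mm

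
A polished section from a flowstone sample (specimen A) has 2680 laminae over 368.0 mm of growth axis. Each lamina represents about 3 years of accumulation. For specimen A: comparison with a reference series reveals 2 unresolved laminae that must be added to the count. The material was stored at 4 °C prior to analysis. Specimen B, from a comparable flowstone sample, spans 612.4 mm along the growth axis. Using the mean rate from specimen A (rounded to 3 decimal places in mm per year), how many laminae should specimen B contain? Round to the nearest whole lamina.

Specimen A: adjusted count: 2680 + 2 = 2682 laminae.
Specimen A: 2682 laminae at 3 years each span 2682 × 3 = 8046 years.
A: Extension rate ≈ 368.0 / 8046 = 0.046 mm/year.
B spans 612.4 / 0.046 = 13313.04 years; at 3 years per lamina that is 13313.04 / 3 ≈ 4438 laminae.

4438 laminae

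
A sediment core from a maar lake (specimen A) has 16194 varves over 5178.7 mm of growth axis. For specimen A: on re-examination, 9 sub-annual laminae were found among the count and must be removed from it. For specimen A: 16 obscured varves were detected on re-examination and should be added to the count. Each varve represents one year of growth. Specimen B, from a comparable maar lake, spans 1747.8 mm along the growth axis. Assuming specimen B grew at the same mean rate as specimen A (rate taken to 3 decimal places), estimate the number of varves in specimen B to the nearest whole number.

5462 varves

Specimen A: true varve count = 16194 − 9 + 16 = 16201.
A: 5178.7 mm over 16201 years gives 5178.7 / 16201 ≈ 0.320 mm/yr.
For B, 1747.8 / 0.320 = 5461.88 years ≈ 5462 varves.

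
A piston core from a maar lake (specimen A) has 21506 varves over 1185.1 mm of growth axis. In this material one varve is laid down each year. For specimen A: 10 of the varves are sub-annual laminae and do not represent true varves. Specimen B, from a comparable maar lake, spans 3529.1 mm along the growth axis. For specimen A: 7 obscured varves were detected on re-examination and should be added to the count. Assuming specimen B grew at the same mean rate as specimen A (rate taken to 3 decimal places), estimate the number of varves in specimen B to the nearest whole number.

64165 varves

Specimen A: adjusted count: 21506 − 10 + 7 = 21503 varves.
A: Extension rate ≈ 1185.1 / 21503 = 0.055 mm/yr.
For B, 3529.1 / 0.055 = 64165.45 years ≈ 64165 varves.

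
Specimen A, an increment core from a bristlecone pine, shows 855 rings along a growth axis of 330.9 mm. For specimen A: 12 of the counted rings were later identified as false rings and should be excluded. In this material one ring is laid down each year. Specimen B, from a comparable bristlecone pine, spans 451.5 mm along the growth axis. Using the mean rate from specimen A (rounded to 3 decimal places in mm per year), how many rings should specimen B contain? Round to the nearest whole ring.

1149 rings

Specimen A: correcting the raw count gives 855 − 12 = 843 true rings.
A: Extension rate ≈ 330.9 / 843 = 0.393 mm/yr.
Specimen B: 451.5 mm / 0.393 mm per year = 1148.85 years ≈ 1149 rings.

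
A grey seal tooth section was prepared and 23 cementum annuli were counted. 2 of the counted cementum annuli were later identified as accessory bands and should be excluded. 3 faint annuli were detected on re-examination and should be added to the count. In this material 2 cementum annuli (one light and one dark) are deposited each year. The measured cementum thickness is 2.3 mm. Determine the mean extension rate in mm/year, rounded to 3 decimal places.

0.192 mm/year

True cementum annulus count = 23 − 2 + 3 = 24.
With 2 cementum annuli per year, 24 / 2 = 12 years.
Mean rate = 2.3 mm / 12 years ≈ 0.192 mm/year.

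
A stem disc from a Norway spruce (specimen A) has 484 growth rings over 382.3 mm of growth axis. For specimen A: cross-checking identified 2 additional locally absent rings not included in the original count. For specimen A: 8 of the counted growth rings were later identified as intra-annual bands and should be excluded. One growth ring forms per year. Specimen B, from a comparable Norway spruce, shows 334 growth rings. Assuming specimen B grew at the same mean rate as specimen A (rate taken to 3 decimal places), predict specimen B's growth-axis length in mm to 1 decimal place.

Specimen A: correcting the raw count gives 484 − 8 + 2 = 478 true growth rings.
A: 382.3 mm over 478 years gives 382.3 / 478 ≈ 0.800 mm/year.
For B, 0.800 mm/year × 334 years = 267.2 mm.

267.2 mm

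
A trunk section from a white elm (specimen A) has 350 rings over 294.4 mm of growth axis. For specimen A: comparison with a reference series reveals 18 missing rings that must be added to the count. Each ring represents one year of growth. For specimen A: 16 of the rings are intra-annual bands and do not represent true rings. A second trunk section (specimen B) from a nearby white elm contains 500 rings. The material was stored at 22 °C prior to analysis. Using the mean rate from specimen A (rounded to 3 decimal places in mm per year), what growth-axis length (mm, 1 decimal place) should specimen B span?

418.0 mm

Specimen A: correcting the raw count gives 350 − 16 + 18 = 352 true rings.
A: 294.4 mm over 352 years gives 294.4 / 352 ≈ 0.836 mm per year.
For B, 0.836 mm/year × 500 years = 418.0 mm.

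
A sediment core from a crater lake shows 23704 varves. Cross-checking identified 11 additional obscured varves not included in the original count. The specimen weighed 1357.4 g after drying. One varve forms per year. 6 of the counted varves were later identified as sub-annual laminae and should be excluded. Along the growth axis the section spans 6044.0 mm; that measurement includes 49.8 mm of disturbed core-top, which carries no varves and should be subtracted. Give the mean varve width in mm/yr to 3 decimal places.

Adjusted count: 23704 − 6 + 11 = 23709 varves.
The growth record spans 6044.0 − 49.8 = 5994.2 mm.
Mean rate = 5994.2 mm / 23709 years ≈ 0.253 mm/yr.

0.253 mm/yr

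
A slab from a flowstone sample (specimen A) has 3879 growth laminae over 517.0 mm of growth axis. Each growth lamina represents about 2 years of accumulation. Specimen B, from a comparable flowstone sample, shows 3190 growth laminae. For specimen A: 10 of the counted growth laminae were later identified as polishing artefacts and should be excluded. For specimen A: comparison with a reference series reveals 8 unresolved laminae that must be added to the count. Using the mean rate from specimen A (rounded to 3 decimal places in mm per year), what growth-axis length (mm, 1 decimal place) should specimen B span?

Specimen A: true growth lamina count = 3879 − 10 + 8 = 3877.
Specimen A: 3877 growth laminae at 2 years each span 3877 × 2 = 7754 years.
A: Extension rate ≈ 517.0 / 7754 = 0.067 mm/year.
Specimen B: at 2 years per growth lamina, 3190 × 2 = 6380 years. Length of B = 0.067 × 6380 = 427.5 mm.

427.5 mm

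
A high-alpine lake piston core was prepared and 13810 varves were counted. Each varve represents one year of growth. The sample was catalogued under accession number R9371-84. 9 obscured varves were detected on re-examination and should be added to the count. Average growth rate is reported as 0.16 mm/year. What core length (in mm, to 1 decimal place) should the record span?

2211.0 mm

After corrections the count is 13810 + 9 = 13819 varves.
Length ≈ 0.16 × 13819 = 2211.0 mm.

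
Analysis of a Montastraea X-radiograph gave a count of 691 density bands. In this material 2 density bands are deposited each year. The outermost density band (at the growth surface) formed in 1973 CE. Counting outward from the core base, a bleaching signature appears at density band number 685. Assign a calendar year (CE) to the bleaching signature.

1970 CE

691 − 685 = 6 density bands lie beyond the bleaching signature toward the growth surface.
With 2 density bands per year, 6 / 2 = 3 years.
The density band at the growth surface is 1973 CE, so the bleaching signature dates to 1973 − 3 = 1970 CE.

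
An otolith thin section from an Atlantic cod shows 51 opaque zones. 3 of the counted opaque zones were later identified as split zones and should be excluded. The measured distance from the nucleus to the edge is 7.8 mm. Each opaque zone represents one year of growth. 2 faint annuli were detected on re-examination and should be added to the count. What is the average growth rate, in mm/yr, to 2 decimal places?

0.16 mm/yr

Correcting the raw count gives 51 − 3 + 2 = 50 true opaque zones.
Extension rate ≈ 7.8 / 50 = 0.16 mm/yr.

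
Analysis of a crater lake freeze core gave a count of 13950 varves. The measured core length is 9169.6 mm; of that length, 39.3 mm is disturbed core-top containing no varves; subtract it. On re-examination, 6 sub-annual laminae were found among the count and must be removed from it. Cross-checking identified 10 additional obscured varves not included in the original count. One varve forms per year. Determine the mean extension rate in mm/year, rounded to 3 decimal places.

After corrections the count is 13950 − 6 + 10 = 13954 varves.
Net length = 9169.6 − 39.3 = 9130.3 mm.
9130.3 mm over 13954 years gives 9130.3 / 13954 ≈ 0.654 mm/year.

0.654 mm/year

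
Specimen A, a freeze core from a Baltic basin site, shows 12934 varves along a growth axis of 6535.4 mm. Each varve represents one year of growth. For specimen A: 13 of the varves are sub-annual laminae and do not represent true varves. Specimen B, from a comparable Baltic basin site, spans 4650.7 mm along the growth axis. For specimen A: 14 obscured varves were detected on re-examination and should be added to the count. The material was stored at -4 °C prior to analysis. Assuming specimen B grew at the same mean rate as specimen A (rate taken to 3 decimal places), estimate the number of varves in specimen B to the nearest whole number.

Specimen A: after corrections the count is 12934 − 13 + 14 = 12935 varves.
A: Extension rate ≈ 6535.4 / 12935 = 0.505 mm/yr.
Specimen B: 4650.7 mm / 0.505 mm per year = 9209.31 years ≈ 9209 varves.

9209 varves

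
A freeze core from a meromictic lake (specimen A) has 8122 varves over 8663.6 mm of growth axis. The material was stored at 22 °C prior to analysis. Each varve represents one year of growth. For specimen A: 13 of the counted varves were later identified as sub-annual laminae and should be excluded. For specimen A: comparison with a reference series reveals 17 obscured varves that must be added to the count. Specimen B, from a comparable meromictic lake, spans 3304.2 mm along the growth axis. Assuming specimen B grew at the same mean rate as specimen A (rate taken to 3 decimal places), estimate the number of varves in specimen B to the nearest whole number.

3100 varves

Specimen A: true varve count = 8122 − 13 + 17 = 8126.
A: Extension rate ≈ 8663.6 / 8126 = 1.066 mm/yr.
Specimen B: 3304.2 mm / 1.066 mm per year = 3099.62 years ≈ 3100 varves.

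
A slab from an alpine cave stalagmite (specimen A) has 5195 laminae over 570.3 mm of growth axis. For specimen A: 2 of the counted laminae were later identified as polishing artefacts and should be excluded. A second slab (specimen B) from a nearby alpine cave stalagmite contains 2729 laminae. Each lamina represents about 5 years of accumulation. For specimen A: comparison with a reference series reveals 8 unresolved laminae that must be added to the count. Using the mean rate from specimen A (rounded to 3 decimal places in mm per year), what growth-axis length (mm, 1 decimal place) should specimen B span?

300.2 mm

Specimen A: correcting the raw count gives 5195 − 2 + 8 = 5201 true laminae.
Specimen A: multiplying by 5 years per lamina: 5201 × 5 = 26005 years.
A: Mean rate = 570.3 mm / 26005 years ≈ 0.022 mm per year.
Specimen B: 2729 laminae at 5 years each span 2729 × 5 = 13645 years. For B, 0.022 mm/year × 13645 years = 300.2 mm.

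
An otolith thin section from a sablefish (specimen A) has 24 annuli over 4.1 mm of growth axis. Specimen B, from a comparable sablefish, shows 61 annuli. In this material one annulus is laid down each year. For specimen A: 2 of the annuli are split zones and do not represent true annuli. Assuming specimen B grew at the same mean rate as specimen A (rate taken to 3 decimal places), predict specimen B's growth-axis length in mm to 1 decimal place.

11.3 mm

Specimen A: after corrections the count is 24 − 2 = 22 annuli.
A: 4.1 mm over 22 years gives 4.1 / 22 ≈ 0.186 mm/year.
B's length ≈ 0.186 × 61 = 11.3 mm.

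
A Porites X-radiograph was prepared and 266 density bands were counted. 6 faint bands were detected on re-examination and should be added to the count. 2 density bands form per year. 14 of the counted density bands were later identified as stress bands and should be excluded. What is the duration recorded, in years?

129 years

After corrections the count is 266 − 14 + 6 = 258 density bands.
Dividing by 2 density bands per year: 258 / 2 = 129 years.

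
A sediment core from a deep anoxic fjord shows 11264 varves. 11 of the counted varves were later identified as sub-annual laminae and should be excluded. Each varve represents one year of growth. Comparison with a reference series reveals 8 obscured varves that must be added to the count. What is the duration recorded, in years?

11261 years

True varve count = 11264 − 11 + 8 = 11261.
At one varve per year, that is 11261 years.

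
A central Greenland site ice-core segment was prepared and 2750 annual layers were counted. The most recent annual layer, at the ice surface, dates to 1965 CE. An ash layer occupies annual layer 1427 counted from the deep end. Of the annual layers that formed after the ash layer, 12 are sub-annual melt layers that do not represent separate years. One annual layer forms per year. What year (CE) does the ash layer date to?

The ash layer sits at annual layer 1427 from the deep end, so 2750 − 1427 = 1323 annual layers formed after it.
Excluding 12 false annual layers: 1323 − 12 = 1311.
1965 − 1311 = 654 CE.

654 CE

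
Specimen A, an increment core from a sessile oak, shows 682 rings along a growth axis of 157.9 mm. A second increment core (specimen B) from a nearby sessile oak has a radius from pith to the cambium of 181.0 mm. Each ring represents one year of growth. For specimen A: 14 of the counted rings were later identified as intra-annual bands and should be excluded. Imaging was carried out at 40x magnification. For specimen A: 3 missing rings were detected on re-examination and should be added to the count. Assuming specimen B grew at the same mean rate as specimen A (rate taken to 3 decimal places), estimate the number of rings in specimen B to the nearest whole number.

Specimen A: adjusted count: 682 − 14 + 3 = 671 rings.
A: 157.9 mm over 671 years gives 157.9 / 671 ≈ 0.235 mm per year.
Specimen B: 181.0 mm / 0.235 mm per year = 770.21 years ≈ 770 rings.

770 rings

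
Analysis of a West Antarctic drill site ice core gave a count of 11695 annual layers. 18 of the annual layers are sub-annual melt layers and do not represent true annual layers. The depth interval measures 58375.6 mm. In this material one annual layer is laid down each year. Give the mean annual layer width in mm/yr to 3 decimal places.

True annual layer count = 11695 − 18 = 11677.
58375.6 mm over 11677 years gives 58375.6 / 11677 ≈ 4.999 mm/yr.

4.999 mm/yr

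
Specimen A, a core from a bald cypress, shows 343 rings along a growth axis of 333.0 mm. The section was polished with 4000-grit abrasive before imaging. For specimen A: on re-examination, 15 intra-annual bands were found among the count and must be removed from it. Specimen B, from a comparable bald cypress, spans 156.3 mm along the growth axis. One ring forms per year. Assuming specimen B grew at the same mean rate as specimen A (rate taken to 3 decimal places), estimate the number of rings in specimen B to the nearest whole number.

Specimen A: after corrections the count is 343 − 15 = 328 rings.
A: 333.0 mm over 328 years gives 333.0 / 328 ≈ 1.015 mm per year.
For B, 156.3 / 1.015 = 153.99 years ≈ 154 rings.

154 rings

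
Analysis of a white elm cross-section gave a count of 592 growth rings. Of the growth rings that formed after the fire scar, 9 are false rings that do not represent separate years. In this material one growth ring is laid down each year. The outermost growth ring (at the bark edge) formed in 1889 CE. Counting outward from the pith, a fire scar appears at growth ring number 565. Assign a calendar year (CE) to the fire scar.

1871 CE

The fire scar sits at growth ring 565 from the pith, so 592 − 565 = 27 growth rings formed after it.
Excluding 9 false growth rings: 27 − 9 = 18.
1889 − 18 = 1871 CE.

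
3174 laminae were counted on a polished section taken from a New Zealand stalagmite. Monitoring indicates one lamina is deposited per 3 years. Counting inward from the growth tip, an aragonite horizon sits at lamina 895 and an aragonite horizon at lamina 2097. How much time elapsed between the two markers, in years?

3606 yr

The two markers are separated by 2097 − 895 = 1202 laminae.
At 3 years per lamina, 1202 × 3 = 3606 years.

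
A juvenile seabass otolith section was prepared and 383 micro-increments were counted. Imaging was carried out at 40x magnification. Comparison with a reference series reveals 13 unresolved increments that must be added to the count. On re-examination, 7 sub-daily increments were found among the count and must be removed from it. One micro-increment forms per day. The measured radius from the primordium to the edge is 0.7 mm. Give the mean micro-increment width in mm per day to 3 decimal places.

0.002 mm per day

Adjusted count: 383 − 7 + 13 = 389 micro-increments.
Mean rate = 0.7 mm / 389 days ≈ 0.002 mm per day.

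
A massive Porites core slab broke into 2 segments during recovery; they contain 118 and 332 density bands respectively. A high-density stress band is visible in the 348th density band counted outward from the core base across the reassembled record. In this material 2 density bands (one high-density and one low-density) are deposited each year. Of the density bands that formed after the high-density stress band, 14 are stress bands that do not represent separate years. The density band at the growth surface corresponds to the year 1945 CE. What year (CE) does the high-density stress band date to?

1901 CE

Total density bands = 118 + 332 = 450.
The high-density stress band sits at density band 348 from the core base, so 450 − 348 = 102 density bands formed after it.
Excluding 14 false density bands: 102 − 14 = 88.
With 2 density bands per year, 88 / 2 = 44 years.
The density band at the growth surface is 1945 CE, so the high-density stress band dates to 1945 − 44 = 1901 CE.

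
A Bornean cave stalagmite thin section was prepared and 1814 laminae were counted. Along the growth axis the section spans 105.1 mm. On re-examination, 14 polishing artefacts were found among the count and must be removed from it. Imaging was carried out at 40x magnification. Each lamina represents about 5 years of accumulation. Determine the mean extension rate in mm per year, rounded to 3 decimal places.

After corrections the count is 1814 − 14 = 1800 laminae.
At 5 years per lamina, 1800 × 5 = 9000 years.
Extension rate ≈ 105.1 / 9000 = 0.012 mm per year.

0.012 mm per year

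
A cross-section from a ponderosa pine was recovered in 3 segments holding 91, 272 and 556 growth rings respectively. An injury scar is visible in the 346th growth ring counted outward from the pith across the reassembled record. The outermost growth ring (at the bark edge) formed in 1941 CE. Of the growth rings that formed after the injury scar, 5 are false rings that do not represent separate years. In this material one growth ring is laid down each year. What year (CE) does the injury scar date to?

1373 CE

Total growth rings = 91 + 272 + 556 = 919.
919 − 346 = 573 growth rings lie beyond the injury scar toward the bark edge.
Excluding 5 false growth rings: 573 − 5 = 568.
Counting back 568 years from 1941 CE places the injury scar in 1941 − 568 = 1373 CE.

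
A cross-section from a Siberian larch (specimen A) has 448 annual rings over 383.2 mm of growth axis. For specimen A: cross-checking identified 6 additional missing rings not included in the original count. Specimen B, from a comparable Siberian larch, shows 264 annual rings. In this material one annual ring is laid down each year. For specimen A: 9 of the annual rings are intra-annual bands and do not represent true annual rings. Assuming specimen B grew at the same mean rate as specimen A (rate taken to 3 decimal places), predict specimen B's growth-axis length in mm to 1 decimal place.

Specimen A: true annual ring count = 448 − 9 + 6 = 445.
A: Mean rate = 383.2 mm / 445 years ≈ 0.861 mm per year.
B's length ≈ 0.861 × 264 = 227.3 mm.

227.3 mm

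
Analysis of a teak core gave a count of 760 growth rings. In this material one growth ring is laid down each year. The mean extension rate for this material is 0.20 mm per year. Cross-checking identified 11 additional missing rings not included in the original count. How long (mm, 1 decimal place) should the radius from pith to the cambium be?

After corrections the count is 760 + 11 = 771 growth rings.
771 years at 0.20 mm/year gives 0.20 × 771 = 154.2 mm.

154.2 mm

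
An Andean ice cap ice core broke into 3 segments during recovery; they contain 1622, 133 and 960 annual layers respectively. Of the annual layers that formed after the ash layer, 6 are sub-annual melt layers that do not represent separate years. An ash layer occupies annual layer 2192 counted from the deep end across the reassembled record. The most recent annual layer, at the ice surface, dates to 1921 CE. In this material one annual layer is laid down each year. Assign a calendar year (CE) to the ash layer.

1404 CE

Total annual layers = 1622 + 133 + 960 = 2715.
The ash layer sits at annual layer 2192 from the deep end, so 2715 − 2192 = 523 annual layers formed after it.
523 − 6 false = 517 true annual layers after the ash layer.
Counting back 517 years from 1921 CE places the ash layer in 1921 − 517 = 1404 CE.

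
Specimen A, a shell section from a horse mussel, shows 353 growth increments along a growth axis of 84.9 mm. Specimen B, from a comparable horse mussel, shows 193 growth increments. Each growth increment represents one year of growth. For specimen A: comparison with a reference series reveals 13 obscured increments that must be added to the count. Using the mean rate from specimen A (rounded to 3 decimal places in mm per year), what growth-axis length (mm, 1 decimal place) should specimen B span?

Specimen A: adjusted count: 353 + 13 = 366 growth increments.
A: Mean rate = 84.9 mm / 366 years ≈ 0.232 mm per year.
B's length ≈ 0.232 × 193 = 44.8 mm.

44.8 mm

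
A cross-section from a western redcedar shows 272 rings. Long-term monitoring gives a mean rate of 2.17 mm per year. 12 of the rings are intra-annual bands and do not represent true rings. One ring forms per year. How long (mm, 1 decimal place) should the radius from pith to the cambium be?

564.2 mm

True ring count = 272 − 12 = 260.
Length ≈ 2.17 × 260 = 564.2 mm.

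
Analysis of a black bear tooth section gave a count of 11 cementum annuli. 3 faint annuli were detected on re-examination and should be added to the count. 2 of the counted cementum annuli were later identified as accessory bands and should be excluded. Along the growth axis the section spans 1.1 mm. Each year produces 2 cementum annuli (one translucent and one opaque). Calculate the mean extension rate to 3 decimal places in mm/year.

Adjusted count: 11 − 2 + 3 = 12 cementum annuli.
Dividing by 2 cementum annuli per year: 12 / 2 = 6 years.
Mean rate = 1.1 mm / 6 years ≈ 0.183 mm/year.

0.183 mm/year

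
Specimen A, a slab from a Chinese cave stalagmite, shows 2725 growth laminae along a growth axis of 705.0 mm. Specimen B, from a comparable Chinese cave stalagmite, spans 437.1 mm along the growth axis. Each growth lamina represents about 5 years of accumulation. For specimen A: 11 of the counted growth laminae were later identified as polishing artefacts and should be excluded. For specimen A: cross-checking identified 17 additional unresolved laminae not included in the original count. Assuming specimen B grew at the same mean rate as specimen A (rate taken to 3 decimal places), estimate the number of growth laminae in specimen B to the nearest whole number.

Specimen A: after corrections the count is 2725 − 11 + 17 = 2731 growth laminae.
Specimen A: 2731 growth laminae at 5 years each span 2731 × 5 = 13655 years.
A: Mean rate = 705.0 mm / 13655 years ≈ 0.052 mm/yr.
B spans 437.1 / 0.052 = 8405.77 years; at 5 years per growth lamina that is 8405.77 / 5 ≈ 1681 growth laminae.

1681 growth laminae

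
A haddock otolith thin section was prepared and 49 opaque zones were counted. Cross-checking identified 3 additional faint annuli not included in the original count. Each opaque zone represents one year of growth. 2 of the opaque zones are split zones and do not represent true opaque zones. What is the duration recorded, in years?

50 years

Adjusted count: 49 − 2 + 3 = 50 opaque zones.
One opaque zone per year makes the duration 50 years.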